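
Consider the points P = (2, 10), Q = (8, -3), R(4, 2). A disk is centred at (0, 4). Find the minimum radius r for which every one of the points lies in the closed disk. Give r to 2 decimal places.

The required radius is the distance from (0, 4) to the farthest point.
Squared distances: 40, 113, 20.
Maximum is 113, attained at Q.
r = √113 ≈ 10.63.

10.63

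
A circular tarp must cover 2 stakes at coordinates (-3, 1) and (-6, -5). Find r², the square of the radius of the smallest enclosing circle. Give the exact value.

11.25

The smallest circle enclosing two points has them as diameter endpoints.
Centre = midpoint = (-4.5, -2); r² = |(-3, 1)−(-6, -5)|²/4 = 45/4 = 11.25.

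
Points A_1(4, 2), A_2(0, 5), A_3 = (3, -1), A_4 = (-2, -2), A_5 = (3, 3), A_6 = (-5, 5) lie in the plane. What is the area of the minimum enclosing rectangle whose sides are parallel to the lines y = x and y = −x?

70

In coordinates u = x + y, v = x − y the rectangle is axis-aligned; the map (x,y)→(u,v) scales areas by 2.
u-values: 6, 5, 2, -4, 6, 0; range = 6 − (-4) = 10.
v-values: 2, -5, 4, 0, 0, -10; range = 4 − (-10) = 14.
Area = (10 × 14) / 2 = 70.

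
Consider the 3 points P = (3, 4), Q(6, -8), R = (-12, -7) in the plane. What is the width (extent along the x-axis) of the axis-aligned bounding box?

max x = 6, min x = -12, so width = 18.

18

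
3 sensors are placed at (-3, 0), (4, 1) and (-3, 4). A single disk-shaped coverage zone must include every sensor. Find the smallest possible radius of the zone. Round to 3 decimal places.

Call the three points A, B, C in the order given.
Side lengths²: AB² = 50, AC² = 16, BC² = 58.
Since BC² = 58 < 50 + 16 = 66, the triangle is acute, so the smallest enclosing circle is the circumcircle.
Circumcentre = (2/7, 2), r² = 725/49.
r = √(725/49) ≈ 3.847.

3.847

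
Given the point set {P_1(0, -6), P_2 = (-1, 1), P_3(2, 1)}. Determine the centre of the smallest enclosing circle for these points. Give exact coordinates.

Side lengths²: P_1P_2² = 50, P_1P_3² = 53, P_2P_3² = 9.
Since P_1P_3² = 53 < 50 + 9 = 59, the triangle is acute, so the smallest enclosing circle is the circumcircle.
Circumcentre = (0.5, -33/14), r² = 1325/98.
Centre = (0.5, -33/14).

(0.5, -33/14)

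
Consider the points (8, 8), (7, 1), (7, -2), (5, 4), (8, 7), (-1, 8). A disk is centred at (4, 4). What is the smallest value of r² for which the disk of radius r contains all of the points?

45

The required radius is the distance from (4, 4) to the farthest point.
Squared distances: 32, 18, 45, 1, 25, 41.
Maximum is 45, attained at (7, -2).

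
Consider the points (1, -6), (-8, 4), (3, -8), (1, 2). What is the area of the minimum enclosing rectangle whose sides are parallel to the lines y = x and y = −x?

In coordinates u = x + y, v = x − y the rectangle is axis-aligned; the map (x,y)→(u,v) scales areas by 2.
u-values: -5, -4, -5, 3; range = 3 − (-5) = 8.
v-values: 7, -12, 11, -1; range = 11 − (-12) = 23.
Area = (8 × 23) / 2 = 92.

92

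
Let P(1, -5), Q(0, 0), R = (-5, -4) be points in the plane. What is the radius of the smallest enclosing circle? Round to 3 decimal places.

Side lengths²: PQ² = 26, PR² = 37, QR² = 41.
Since QR² = 41 < 37 + 26 = 63, the triangle is acute, so the smallest enclosing circle is the circumcircle.
Circumcentre = (-101/58, -171/58), r² = 19721/1682.
r = √(19721/1682) ≈ 3.424.

3.424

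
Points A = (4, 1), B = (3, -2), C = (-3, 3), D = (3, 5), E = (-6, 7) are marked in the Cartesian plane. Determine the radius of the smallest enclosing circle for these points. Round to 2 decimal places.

A smallest enclosing disk is always determined by at most three of the input points on its boundary.
The farthest pair is B–E with squared distance 162. The circle on this segment as diameter has centre (-1.5, 2.5) and r² = 162/4 = 40.5.
Check A: distance² to centre = 32.5 ≤ 40.5, so it lies inside.
All remaining points lie in this disk, and no smaller disk contains both endpoints, so this is the minimum enclosing circle.
r = √(40.5) ≈ 6.36.

6.36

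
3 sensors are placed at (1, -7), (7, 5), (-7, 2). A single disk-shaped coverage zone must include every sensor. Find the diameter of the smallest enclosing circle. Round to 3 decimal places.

Call the three points A, B, C in the order given.
Side lengths²: AB² = 180, AC² = 145, BC² = 205.
Since BC² = 205 < 180 + 145 = 325, the triangle is acute, so the smallest enclosing circle is the circumcircle.
Circumcentre = (0.6, 0.7), r² = 59.45.
Diameter = 2r = 2√(59.45) ≈ 15.421.

15.421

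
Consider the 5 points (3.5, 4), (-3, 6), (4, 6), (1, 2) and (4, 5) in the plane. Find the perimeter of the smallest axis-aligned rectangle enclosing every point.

Width = max x − min x = 4 − (-3) = 7.
Height = max y − min y = 6 − 2 = 4.
Perimeter = 2(7 + 4) = 22.

22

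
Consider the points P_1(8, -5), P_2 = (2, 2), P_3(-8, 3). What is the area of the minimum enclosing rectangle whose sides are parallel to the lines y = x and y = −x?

In coordinates u = x + y, v = x − y the rectangle is axis-aligned; the map (x,y)→(u,v) scales areas by 2.
u-values: 3, 4, -5; range = 4 − (-5) = 9.
v-values: 13, 0, -11; range = 13 − (-11) = 24.
Area = (9 × 24) / 2 = 108.

108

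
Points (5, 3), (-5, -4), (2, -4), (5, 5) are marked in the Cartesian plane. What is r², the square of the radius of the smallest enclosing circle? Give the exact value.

45.25

The minimum enclosing circle of a finite set is fixed by two of the points (as a diameter) or three (as a circumcircle).
The farthest pair is (-5, -4)–(5, 5) with squared distance 181. The circle on this segment as diameter has centre (0, 0.5) and r² = 181/4 = 45.25.
Check (5, 3): distance² to centre = 31.25 ≤ 45.25, so it lies inside.
All remaining points lie in this disk, and no smaller disk contains both endpoints, so this is the minimum enclosing circle.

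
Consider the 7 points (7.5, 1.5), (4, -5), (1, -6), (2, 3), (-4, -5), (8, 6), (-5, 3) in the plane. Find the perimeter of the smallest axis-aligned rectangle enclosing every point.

50

Width = max x − min x = 8 − (-5) = 13.
Height = max y − min y = 6 − (-6) = 12.
Perimeter = 2(13 + 12) = 50.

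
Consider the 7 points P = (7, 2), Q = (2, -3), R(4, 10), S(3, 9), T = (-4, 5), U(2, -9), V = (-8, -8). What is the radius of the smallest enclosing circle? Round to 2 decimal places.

The minimum enclosing circle of a finite set is fixed by two of the points (as a diameter) or three (as a circumcircle).
The farthest pair is R–V with squared distance 468. The circle on this segment as diameter has centre (-2, 1) and r² = 468/4 = 117.
Check P: distance² to centre = 82 ≤ 117, so it lies inside.
All remaining points lie in this disk, and no smaller disk contains both endpoints, so this is the minimum enclosing circle.
r = √117 ≈ 10.82.

10.82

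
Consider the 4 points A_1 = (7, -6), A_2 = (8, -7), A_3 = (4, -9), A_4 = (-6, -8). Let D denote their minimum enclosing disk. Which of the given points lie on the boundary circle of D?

A smallest enclosing disk is always determined by at most three of the input points on its boundary.
The farthest pair is A_2–A_4 with squared distance 197. The circle on this segment as diameter has centre (1, -7.5) and r² = 197/4 = 49.25.
Check A_1: distance² to centre = 38.25 ≤ 49.25, so it lies inside.
All remaining points lie in this disk, and no smaller disk contains both endpoints, so this is the minimum enclosing circle.
The points at distance exactly r from the centre are A_2, A_4 — 2 points.

A_2, A_4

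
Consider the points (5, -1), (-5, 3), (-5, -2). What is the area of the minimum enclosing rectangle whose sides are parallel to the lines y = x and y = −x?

77

In coordinates u = x + y, v = x − y the rectangle is axis-aligned; the map (x,y)→(u,v) scales areas by 2.
u-values: 4, -2, -7; range = 4 − (-7) = 11.
v-values: 6, -8, -3; range = 6 − (-8) = 14.
Area = (11 × 14) / 2 = 77.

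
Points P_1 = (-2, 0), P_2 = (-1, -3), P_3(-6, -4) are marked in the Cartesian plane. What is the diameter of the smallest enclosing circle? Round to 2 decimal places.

Side lengths²: P_1P_2² = 10, P_1P_3² = 32, P_2P_3² = 26.
Since P_1P_3² = 32 < 26 + 10 = 36, the triangle is acute, so the smallest enclosing circle is the circumcircle.
Circumcentre = (-3.75, -2.25), r² = 8.125.
Diameter = 2r = 2√(8.125) ≈ 5.70.

5.70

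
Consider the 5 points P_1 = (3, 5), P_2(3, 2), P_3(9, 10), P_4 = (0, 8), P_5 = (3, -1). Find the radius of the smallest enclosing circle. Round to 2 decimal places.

The minimum enclosing circle is determined by three boundary points: P_3, P_4, P_5.
Their circumcentre is (315/58, 279/58) with r² = 66725/1682.
The farthest remaining point P_2 is at distance² 23225/1682 ≤ 66725/1682.
r = √(66725/1682) ≈ 6.30.

6.30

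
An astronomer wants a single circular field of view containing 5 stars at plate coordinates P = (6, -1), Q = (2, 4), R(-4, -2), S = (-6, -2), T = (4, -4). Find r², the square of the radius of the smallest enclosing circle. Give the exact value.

36.25

A smallest enclosing disk is always determined by at most three of the input points on its boundary.
The farthest pair is P–S with squared distance 145. The circle on this segment as diameter has centre (0, -1.5) and r² = 145/4 = 36.25.
Check Q: distance² to centre = 34.25 ≤ 36.25, so it lies inside.
All remaining points lie in this disk, and no smaller disk contains both endpoints, so this is the minimum enclosing circle.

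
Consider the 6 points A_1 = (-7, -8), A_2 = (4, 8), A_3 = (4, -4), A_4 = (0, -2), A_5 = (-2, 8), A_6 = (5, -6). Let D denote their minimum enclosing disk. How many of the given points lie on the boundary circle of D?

2

By Welzl's lemma the MEC is supported by two points (diametrically opposite) or three points (on a circumcircle).
The farthest pair is A_1–A_2 with squared distance 377. The circle on this segment as diameter has centre (-1.5, 0) and r² = 377/4 = 94.25.
Check A_3: distance² to centre = 46.25 ≤ 94.25, so it lies inside.
All remaining points lie in this disk, and no smaller disk contains both endpoints, so this is the minimum enclosing circle.
The points at distance exactly r from the centre are A_1, A_2 — 2 points.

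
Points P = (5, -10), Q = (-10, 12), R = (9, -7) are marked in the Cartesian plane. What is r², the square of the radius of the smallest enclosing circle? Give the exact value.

Side lengths²: PQ² = 709, PR² = 25, QR² = 722.
Since QR² = 722 < 709 + 25 = 734, the triangle is acute, so the smallest enclosing circle is the circumcircle.
Circumcentre = (-13/14, 29/14), r² = 17725/98.

17725/98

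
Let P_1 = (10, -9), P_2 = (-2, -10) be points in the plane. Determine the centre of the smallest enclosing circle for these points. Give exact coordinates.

The smallest circle enclosing two points has them as diameter endpoints.
Centre = midpoint = (4, -9.5); r² = |P_1P_2|²/4 = 145/4 = 36.25.
Centre = (4, -9.5).

(4, -9.5)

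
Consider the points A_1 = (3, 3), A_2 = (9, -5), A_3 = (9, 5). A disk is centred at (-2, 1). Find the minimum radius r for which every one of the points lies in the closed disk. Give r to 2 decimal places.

The required radius is the distance from (-2, 1) to the farthest point.
Squared distances: 29, 157, 137.
Maximum is 157, attained at A_2.
r = √157 ≈ 12.53.

12.53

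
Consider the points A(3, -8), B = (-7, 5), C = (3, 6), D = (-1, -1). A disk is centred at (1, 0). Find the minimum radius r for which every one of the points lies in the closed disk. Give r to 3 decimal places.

9.434

The required radius is the distance from (1, 0) to the farthest point.
Squared distances: 68, 89, 40, 5.
Maximum is 89, attained at B.
r = √89 ≈ 9.434.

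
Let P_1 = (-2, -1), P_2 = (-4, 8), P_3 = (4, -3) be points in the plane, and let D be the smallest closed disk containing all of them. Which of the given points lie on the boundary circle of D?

Side lengths²: P_1P_2² = 85, P_1P_3² = 40, P_2P_3² = 185.
Since P_2P_3² = 185 ≥ 85 + 40 = 125, the angle opposite P_2P_3 is not acute, so the smallest enclosing circle has P_2P_3 as diameter.
Centre = midpoint of P_2P_3 = (0, 2.5), r² = 185/4 = 46.25.
The points at distance exactly r from the centre are P_2, P_3 — 2 points.

P_2, P_3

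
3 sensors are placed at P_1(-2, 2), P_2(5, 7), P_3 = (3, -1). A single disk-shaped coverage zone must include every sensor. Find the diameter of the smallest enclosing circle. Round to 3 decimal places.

8.992

Side lengths²: P_1P_2² = 74, P_1P_3² = 34, P_2P_3² = 68.
Since P_1P_2² = 74 < 68 + 34 = 102, the triangle is acute, so the smallest enclosing circle is the circumcircle.
Circumcentre = (52/23, 79/23), r² = 10693/529.
Diameter = 2r = 2√(10693/529) ≈ 8.992.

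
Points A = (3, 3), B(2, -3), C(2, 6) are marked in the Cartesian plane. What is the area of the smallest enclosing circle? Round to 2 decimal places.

63.62

Side lengths²: AB² = 37, AC² = 10, BC² = 81.
Since BC² = 81 ≥ 37 + 10 = 47, the angle opposite BC is not acute, so the smallest enclosing circle has BC as diameter.
Centre = midpoint of BC = (2, 1.5), r² = 81/4 = 20.25.
Area = π·r² = π·20.25 ≈ 63.62.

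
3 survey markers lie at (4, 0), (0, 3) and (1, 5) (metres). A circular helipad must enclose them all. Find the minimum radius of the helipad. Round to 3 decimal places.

2.915

Call the three points A, B, C in the order given.
Side lengths²: AB² = 25, AC² = 34, BC² = 5.
Since AC² = 34 ≥ 25 + 5 = 30, the angle opposite AC is not acute, so the smallest enclosing circle has AC as diameter.
Centre = midpoint of AC = (2.5, 2.5), r² = 34/4 = 8.5.
r = √(8.5) ≈ 2.915.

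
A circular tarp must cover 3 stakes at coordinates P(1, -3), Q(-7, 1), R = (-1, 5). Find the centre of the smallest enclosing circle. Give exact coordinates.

(-16/7, 3/7)

Side lengths²: PQ² = 80, PR² = 68, QR² = 52.
Since PQ² = 80 < 68 + 52 = 120, the triangle is acute, so the smallest enclosing circle is the circumcircle.
Circumcentre = (-16/7, 3/7), r² = 1105/49.
Centre = (-16/7, 3/7).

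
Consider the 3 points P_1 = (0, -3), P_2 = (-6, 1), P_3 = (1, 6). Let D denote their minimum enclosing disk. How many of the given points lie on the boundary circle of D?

3

Side lengths²: P_1P_2² = 52, P_1P_3² = 82, P_2P_3² = 74.
Since P_1P_3² = 82 < 74 + 52 = 126, the triangle is acute, so the smallest enclosing circle is the circumcircle.
Circumcentre = (-35/29, 49/29), r² = 19721/841.
The points at distance exactly r from the centre are P_1, P_2, P_3 — 3 points.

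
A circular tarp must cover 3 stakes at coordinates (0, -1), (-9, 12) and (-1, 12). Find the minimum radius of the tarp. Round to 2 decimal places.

Call the three points A, B, C in the order given.
Side lengths²: AB² = 250, AC² = 170, BC² = 64.
Since AB² = 250 ≥ 170 + 64 = 234, the angle opposite AB is not acute, so the smallest enclosing circle has AB as diameter.
Centre = midpoint of AB = (-4.5, 5.5), r² = 250/4 = 62.5.
r = √(62.5) ≈ 7.91.

7.91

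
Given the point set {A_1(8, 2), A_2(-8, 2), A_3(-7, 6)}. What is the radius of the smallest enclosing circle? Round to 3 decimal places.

8.001

Side lengths²: A_1A_2² = 256, A_1A_3² = 241, A_2A_3² = 17.
Since A_1A_2² = 256 < 241 + 17 = 258, the triangle is acute, so the smallest enclosing circle is the circumcircle.
Circumcentre = (0, 2.125), r² = 64.015625.
r = √(64.015625) ≈ 8.001.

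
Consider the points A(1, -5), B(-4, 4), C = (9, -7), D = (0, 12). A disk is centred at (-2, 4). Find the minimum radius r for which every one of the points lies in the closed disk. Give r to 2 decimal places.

15.56

The required radius is the distance from (-2, 4) to the farthest point.
Squared distances: 90, 4, 242, 68.
Maximum is 242, attained at C.
r = √242 ≈ 15.56.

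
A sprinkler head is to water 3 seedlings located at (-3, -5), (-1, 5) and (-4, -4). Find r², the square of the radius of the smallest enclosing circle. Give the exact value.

Call the three points A, B, C in the order given.
Side lengths²: AB² = 104, AC² = 2, BC² = 90.
Since AB² = 104 ≥ 90 + 2 = 92, the angle opposite AB is not acute, so the smallest enclosing circle has AB as diameter.
Centre = midpoint of AB = (-2, 0), r² = 104/4 = 26.

26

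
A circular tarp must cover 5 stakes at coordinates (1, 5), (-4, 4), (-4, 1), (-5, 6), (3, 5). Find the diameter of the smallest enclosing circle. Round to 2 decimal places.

8.50

A smallest enclosing disk is always determined by at most three of the input points on its boundary.
The minimum enclosing circle is determined by three boundary points: (-4, 1), (-5, 6), (3, 5).
Their circumcentre is (-7/6, 25/6) with r² = 325/18.
The farthest remaining point (-4, 4) is at distance² 145/18 ≤ 325/18.
Diameter = 2r = 2√(325/18) ≈ 8.50.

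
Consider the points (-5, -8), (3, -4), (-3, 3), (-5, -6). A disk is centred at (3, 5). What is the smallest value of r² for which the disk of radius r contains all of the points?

233

The required radius is the distance from (3, 5) to the farthest point.
Squared distances: 233, 81, 40, 185.
Maximum is 233, attained at (-5, -8).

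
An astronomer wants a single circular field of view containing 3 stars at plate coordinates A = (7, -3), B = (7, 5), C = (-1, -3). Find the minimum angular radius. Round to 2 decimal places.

5.66

Side lengths²: AB² = 64, AC² = 64, BC² = 128.
Since BC² = 128 ≥ 64 + 64 = 128, the angle opposite BC is not acute, so the smallest enclosing circle has BC as diameter.
Centre = midpoint of BC = (3, 1), r² = 128/4 = 32.
r = √32 ≈ 5.66.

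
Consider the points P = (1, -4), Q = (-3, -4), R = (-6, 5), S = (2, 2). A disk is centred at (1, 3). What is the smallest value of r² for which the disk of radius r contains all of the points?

65

The required radius is the distance from (1, 3) to the farthest point.
Squared distances: 49, 65, 53, 2.
Maximum is 65, attained at Q.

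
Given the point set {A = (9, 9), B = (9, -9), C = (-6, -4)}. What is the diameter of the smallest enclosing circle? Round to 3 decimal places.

20.923

Side lengths²: AB² = 324, AC² = 394, BC² = 250.
Since AC² = 394 < 324 + 250 = 574, the triangle is acute, so the smallest enclosing circle is the circumcircle.
Circumcentre = (11/3, 0), r² = 985/9.
Diameter = 2r = 2√(985/9) ≈ 20.923.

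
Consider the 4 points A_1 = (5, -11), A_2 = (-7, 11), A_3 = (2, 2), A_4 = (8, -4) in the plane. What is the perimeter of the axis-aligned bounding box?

74

Width = max x − min x = 8 − (-7) = 15.
Height = max y − min y = 11 − (-11) = 22.
Perimeter = 2(15 + 22) = 74.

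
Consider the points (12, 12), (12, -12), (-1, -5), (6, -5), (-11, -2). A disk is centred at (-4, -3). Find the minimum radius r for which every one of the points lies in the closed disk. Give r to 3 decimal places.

21.932

The required radius is the distance from (-4, -3) to the farthest point.
Squared distances: 481, 337, 13, 104, 50.
Maximum is 481, attained at (12, 12).
r = √481 ≈ 21.932.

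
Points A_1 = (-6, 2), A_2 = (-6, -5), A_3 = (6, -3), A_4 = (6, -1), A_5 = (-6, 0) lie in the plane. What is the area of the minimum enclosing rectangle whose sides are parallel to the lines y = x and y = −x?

136

In coordinates u = x + y, v = x − y the rectangle is axis-aligned; the map (x,y)→(u,v) scales areas by 2.
u-values: -4, -11, 3, 5, -6; range = 5 − (-11) = 16.
v-values: -8, -1, 9, 7, -6; range = 9 − (-8) = 17.
Area = (16 × 17) / 2 = 136.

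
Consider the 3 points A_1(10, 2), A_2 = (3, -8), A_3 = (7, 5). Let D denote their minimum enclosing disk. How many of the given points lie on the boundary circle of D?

2

Side lengths²: A_1A_2² = 149, A_1A_3² = 18, A_2A_3² = 185.
Since A_2A_3² = 185 ≥ 149 + 18 = 167, the angle opposite A_2A_3 is not acute, so the smallest enclosing circle has A_2A_3 as diameter.
Centre = midpoint of A_2A_3 = (5, -1.5), r² = 185/4 = 46.25.
The points at distance exactly r from the centre are A_2, A_3 — 2 points.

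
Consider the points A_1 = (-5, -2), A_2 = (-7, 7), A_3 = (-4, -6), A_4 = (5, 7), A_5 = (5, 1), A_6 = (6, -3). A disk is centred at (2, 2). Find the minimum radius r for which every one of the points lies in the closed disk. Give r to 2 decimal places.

10.30

The required radius is the distance from (2, 2) to the farthest point.
Squared distances: 65, 106, 100, 34, 10, 41.
Maximum is 106, attained at A_2.
r = √106 ≈ 10.30.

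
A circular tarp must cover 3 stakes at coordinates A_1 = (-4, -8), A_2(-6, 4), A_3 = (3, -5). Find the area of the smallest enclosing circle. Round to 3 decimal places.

Side lengths²: A_1A_2² = 148, A_1A_3² = 58, A_2A_3² = 162.
Since A_2A_3² = 162 < 148 + 58 = 206, the triangle is acute, so the smallest enclosing circle is the circumcircle.
Circumcentre = (-2.6, -1.6), r² = 42.92.
Area = π·r² = π·42.92 ≈ 134.837.

134.837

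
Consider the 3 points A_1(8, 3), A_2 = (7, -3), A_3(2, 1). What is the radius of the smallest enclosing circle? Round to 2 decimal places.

3.62

Side lengths²: A_1A_2² = 37, A_1A_3² = 40, A_2A_3² = 41.
Since A_2A_3² = 41 < 40 + 37 = 77, the triangle is acute, so the smallest enclosing circle is the circumcircle.
Circumcentre = (189/34, 11/34), r² = 7585/578.
r = √(7585/578) ≈ 3.62.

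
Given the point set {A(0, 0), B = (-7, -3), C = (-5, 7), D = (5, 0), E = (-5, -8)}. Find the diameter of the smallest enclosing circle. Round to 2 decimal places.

15.63

By Welzl's lemma the MEC is supported by two points (diametrically opposite) or three points (on a circumcircle).
The minimum enclosing circle is determined by three boundary points: C, D, E.
Their circumcentre is (-2.8, -0.5) with r² = 61.09.
The farthest remaining point B is at distance² 23.89 ≤ 61.09.
Diameter = 2r = 2√(61.09) ≈ 15.63.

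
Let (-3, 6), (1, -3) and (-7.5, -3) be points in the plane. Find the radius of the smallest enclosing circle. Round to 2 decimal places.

5.51

Call the three points A, B, C in the order given.
Side lengths²: AB² = 97, AC² = 101.25, BC² = 72.25.
Since AC² = 101.25 < 97 + 72.25 = 169.25, the triangle is acute, so the smallest enclosing circle is the circumcircle.
Circumcentre = (-3.25, 0.5), r² = 30.3125.
r = √(30.3125) ≈ 5.51.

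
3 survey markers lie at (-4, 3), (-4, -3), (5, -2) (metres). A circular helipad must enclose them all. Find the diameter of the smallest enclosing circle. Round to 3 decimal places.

10.359

Call the three points A, B, C in the order given.
Side lengths²: AB² = 36, AC² = 106, BC² = 82.
Since AC² = 106 < 82 + 36 = 118, the triangle is acute, so the smallest enclosing circle is the circumcircle.
Circumcentre = (2/9, 0), r² = 2173/81.
Diameter = 2r = 2√(2173/81) ≈ 10.359.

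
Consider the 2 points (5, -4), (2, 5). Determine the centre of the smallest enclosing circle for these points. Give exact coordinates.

The smallest circle enclosing two points has them as diameter endpoints.
Centre = midpoint = (3.5, 0.5); r² = |(5, -4)−(2, 5)|²/4 = 90/4 = 22.5.
Centre = (3.5, 0.5).

(3.5, 0.5)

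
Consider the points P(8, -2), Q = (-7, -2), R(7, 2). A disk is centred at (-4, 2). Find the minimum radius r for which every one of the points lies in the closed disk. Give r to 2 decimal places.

12.65

The required radius is the distance from (-4, 2) to the farthest point.
Squared distances: 160, 25, 121.
Maximum is 160, attained at P.
r = √160 ≈ 12.65.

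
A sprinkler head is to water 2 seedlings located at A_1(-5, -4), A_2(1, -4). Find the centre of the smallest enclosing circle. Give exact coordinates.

The smallest circle enclosing two points has them as diameter endpoints.
Centre = midpoint = (-2, -4); r² = |A_1A_2|²/4 = 36/4 = 9.
Centre = (-2, -4).

(-2, -4)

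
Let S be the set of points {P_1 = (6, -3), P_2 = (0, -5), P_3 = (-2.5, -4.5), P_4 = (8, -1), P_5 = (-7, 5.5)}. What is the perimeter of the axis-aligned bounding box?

51

Width = max x − min x = 8 − (-7) = 15.
Height = max y − min y = 5.5 − (-5) = 10.5.
Perimeter = 2(15 + 10.5) = 51.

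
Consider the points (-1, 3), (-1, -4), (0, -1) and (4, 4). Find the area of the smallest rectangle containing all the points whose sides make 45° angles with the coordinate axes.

In coordinates u = x + y, v = x − y the rectangle is axis-aligned; the map (x,y)→(u,v) scales areas by 2.
u-values: 2, -5, -1, 8; range = 8 − (-5) = 13.
v-values: -4, 3, 1, 0; range = 3 − (-4) = 7.
Area = (13 × 7) / 2 = 45.5.

45.5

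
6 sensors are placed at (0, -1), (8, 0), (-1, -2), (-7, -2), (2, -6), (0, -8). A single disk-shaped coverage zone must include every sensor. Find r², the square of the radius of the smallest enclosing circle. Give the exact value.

The minimum enclosing circle of a finite set is fixed by two of the points (as a diameter) or three (as a circumcircle).
The farthest pair is (8, 0)–(-7, -2) with squared distance 229. The circle on this segment as diameter has centre (0.5, -1) and r² = 229/4 = 57.25.
Check (0, -1): distance² to centre = 0.25 ≤ 57.25, so it lies inside.
All remaining points lie in this disk, and no smaller disk contains both endpoints, so this is the minimum enclosing circle.

57.25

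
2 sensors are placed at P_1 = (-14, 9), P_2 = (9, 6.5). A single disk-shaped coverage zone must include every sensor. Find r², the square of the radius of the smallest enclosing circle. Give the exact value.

133.8125

The smallest circle enclosing two points has them as diameter endpoints.
Centre = midpoint = (-2.5, 7.75); r² = |P_1P_2|²/4 = 535.25/4 = 133.8125.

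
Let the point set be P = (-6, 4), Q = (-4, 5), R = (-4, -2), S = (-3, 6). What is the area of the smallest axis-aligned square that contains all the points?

64

The bounding box has width 3 and height 8.
An axis-aligned square enclosing the set must have side ≥ max(width, height).
So the minimum side is max(3, 8) = 8.
Area = 8² = 64.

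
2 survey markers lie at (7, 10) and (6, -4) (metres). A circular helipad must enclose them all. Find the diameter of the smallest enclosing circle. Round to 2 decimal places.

The smallest circle enclosing two points has them as diameter endpoints.
Centre = midpoint = (6.5, 3); r² = |(7, 10)−(6, -4)|²/4 = 197/4 = 49.25.
Diameter = 2r = 2√(49.25) ≈ 14.04.

14.04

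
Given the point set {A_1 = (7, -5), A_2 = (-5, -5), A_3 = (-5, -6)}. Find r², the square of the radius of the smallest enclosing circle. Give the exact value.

36.25

Side lengths²: A_1A_2² = 144, A_1A_3² = 145, A_2A_3² = 1.
Since A_1A_3² = 145 ≥ 144 + 1 = 145, the angle opposite A_1A_3 is not acute, so the smallest enclosing circle has A_1A_3 as diameter.
Centre = midpoint of A_1A_3 = (1, -5.5), r² = 145/4 = 36.25.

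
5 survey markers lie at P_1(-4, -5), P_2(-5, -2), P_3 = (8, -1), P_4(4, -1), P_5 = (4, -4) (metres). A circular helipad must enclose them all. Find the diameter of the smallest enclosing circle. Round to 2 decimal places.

13.04

By Welzl's lemma the MEC is supported by two points (diametrically opposite) or three points (on a circumcircle).
The farthest pair is P_2–P_3 with squared distance 170. The circle on this segment as diameter has centre (1.5, -1.5) and r² = 170/4 = 42.5.
Check P_1: distance² to centre = 42.5 ≤ 42.5, so it lies inside.
All remaining points lie in this disk, and no smaller disk contains both endpoints, so this is the minimum enclosing circle.
Diameter = 2r = 2√(42.5) ≈ 13.04.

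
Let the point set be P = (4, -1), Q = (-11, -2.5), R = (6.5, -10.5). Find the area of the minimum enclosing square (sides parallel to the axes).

306.25

The bounding box has width 17.5 and height 9.5.
An axis-aligned square enclosing the set must have side ≥ max(width, height).
So the minimum side is max(17.5, 9.5) = 17.5.
Area = 17.5² = 306.25.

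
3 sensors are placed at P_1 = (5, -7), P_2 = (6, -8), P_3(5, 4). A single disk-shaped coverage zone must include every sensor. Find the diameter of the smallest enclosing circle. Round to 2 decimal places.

Side lengths²: P_1P_2² = 2, P_1P_3² = 121, P_2P_3² = 145.
Since P_2P_3² = 145 ≥ 121 + 2 = 123, the angle opposite P_2P_3 is not acute, so the smallest enclosing circle has P_2P_3 as diameter.
Centre = midpoint of P_2P_3 = (5.5, -2), r² = 145/4 = 36.25.
Diameter = 2r = 2√(36.25) ≈ 12.04.

12.04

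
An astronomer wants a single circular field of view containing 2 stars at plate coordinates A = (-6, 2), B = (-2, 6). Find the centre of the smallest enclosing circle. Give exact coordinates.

The smallest circle enclosing two points has them as diameter endpoints.
Centre = midpoint = (-4, 4); r² = |AB|²/4 = 32/4 = 8.
Centre = (-4, 4).

(-4, 4)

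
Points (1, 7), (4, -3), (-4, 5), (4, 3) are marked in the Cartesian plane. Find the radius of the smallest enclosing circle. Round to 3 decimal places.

A smallest enclosing disk is always determined by at most three of the input points on its boundary.
The minimum enclosing circle is determined by three boundary points: (1, 7), (4, -3), (-4, 5).
Their circumcentre is (5/14, 19/14) with r² = 3161/98.
The farthest remaining point (4, 3) is at distance² 1565/98 ≤ 3161/98.
r = √(3161/98) ≈ 5.679.

5.679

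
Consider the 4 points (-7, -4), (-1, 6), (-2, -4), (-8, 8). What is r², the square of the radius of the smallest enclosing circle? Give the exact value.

45

The minimum enclosing circle of a finite set is fixed by two of the points (as a diameter) or three (as a circumcircle).
The farthest pair is (-2, -4)–(-8, 8) with squared distance 180. The circle on this segment as diameter has centre (-5, 2) and r² = 180/4 = 45.
Check (-7, -4): distance² to centre = 40 ≤ 45, so it lies inside.
All remaining points lie in this disk, and no smaller disk contains both endpoints, so this is the minimum enclosing circle.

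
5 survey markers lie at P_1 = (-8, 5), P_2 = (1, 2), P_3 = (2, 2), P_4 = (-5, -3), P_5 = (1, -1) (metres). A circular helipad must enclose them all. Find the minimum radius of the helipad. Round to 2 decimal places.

5.41

The minimum enclosing circle is determined by three boundary points: P_1, P_3, P_5.
Their circumcentre is (-75/22, 47/22) with r² = 7085/242.
The farthest remaining point P_4 is at distance² 6997/242 ≤ 7085/242.
r = √(7085/242) ≈ 5.41.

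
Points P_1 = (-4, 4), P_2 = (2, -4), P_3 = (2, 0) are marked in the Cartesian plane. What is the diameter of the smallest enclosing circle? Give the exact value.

10

Side lengths²: P_1P_2² = 100, P_1P_3² = 52, P_2P_3² = 16.
Since P_1P_2² = 100 ≥ 52 + 16 = 68, the angle opposite P_1P_2 is not acute, so the smallest enclosing circle has P_1P_2 as diameter.
Centre = midpoint of P_1P_2 = (-1, 0), r² = 100/4 = 25.
Diameter = 2r = 2√25 = 10.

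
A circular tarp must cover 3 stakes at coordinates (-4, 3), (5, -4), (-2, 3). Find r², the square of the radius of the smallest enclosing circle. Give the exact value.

32.5

Call the three points A, B, C in the order given.
Side lengths²: AB² = 130, AC² = 4, BC² = 98.
Since AB² = 130 ≥ 98 + 4 = 102, the angle opposite AB is not acute, so the smallest enclosing circle has AB as diameter.
Centre = midpoint of AB = (0.5, -0.5), r² = 130/4 = 32.5.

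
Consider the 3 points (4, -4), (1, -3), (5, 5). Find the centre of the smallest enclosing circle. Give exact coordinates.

(27/7, 4/7)

Call the three points A, B, C in the order given.
Side lengths²: AB² = 10, AC² = 82, BC² = 80.
Since AC² = 82 < 80 + 10 = 90, the triangle is acute, so the smallest enclosing circle is the circumcircle.
Circumcentre = (27/7, 4/7), r² = 1025/49.
Centre = (27/7, 4/7).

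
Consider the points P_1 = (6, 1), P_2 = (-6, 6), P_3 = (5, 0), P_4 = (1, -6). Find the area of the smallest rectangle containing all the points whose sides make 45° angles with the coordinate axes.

In coordinates u = x + y, v = x − y the rectangle is axis-aligned; the map (x,y)→(u,v) scales areas by 2.
u-values: 7, 0, 5, -5; range = 7 − (-5) = 12.
v-values: 5, -12, 5, 7; range = 7 − (-12) = 19.
Area = (12 × 19) / 2 = 114.

114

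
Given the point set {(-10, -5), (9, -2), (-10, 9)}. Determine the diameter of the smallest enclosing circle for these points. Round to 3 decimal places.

22.226

Call the three points A, B, C in the order given.
Side lengths²: AB² = 370, AC² = 196, BC² = 482.
Since BC² = 482 < 370 + 196 = 566, the triangle is acute, so the smallest enclosing circle is the circumcircle.
Circumcentre = (-26/19, 2), r² = 44585/361.
Diameter = 2r = 2√(44585/361) ≈ 22.226.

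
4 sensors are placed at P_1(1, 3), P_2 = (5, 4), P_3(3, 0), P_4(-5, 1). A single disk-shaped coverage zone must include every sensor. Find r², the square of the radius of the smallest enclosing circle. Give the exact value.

27.25

The farthest pair is P_2–P_4 with squared distance 109. The circle on this segment as diameter has centre (0, 2.5) and r² = 109/4 = 27.25.
Check P_1: distance² to centre = 1.25 ≤ 27.25, so it lies inside.
All remaining points lie in this disk, and no smaller disk contains both endpoints, so this is the minimum enclosing circle.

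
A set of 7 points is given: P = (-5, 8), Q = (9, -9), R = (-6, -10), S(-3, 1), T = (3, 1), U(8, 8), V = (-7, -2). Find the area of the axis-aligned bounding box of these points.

x ranges over [-7, 9], width 16.
y ranges over [-10, 8], height 18.
Area = 16 × 18 = 288.

288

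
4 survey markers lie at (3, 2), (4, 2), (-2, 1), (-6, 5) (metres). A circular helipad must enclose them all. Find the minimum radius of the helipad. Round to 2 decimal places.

5.22

A smallest enclosing disk is always determined by at most three of the input points on its boundary.
The farthest pair is (4, 2)–(-6, 5) with squared distance 109. The circle on this segment as diameter has centre (-1, 3.5) and r² = 109/4 = 27.25.
Check (3, 2): distance² to centre = 18.25 ≤ 27.25, so it lies inside.
All remaining points lie in this disk, and no smaller disk contains both endpoints, so this is the minimum enclosing circle.
r = √(27.25) ≈ 5.22.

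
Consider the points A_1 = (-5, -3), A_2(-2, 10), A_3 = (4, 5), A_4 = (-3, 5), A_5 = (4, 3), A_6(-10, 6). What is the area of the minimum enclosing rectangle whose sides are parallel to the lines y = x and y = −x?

144.5

In coordinates u = x + y, v = x − y the rectangle is axis-aligned; the map (x,y)→(u,v) scales areas by 2.
u-values: -8, 8, 9, 2, 7, -4; range = 9 − (-8) = 17.
v-values: -2, -12, -1, -8, 1, -16; range = 1 − (-16) = 17.
Area = (17 × 17) / 2 = 144.5.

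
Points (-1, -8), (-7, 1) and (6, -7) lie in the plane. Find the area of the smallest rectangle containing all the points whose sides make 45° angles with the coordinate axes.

In coordinates u = x + y, v = x − y the rectangle is axis-aligned; the map (x,y)→(u,v) scales areas by 2.
u-values: -9, -6, -1; range = -1 − (-9) = 8.
v-values: 7, -8, 13; range = 13 − (-8) = 21.
Area = (8 × 21) / 2 = 84.

84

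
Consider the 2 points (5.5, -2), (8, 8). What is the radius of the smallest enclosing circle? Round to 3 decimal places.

5.154

The smallest circle enclosing two points has them as diameter endpoints.
Centre = midpoint = (6.75, 3); r² = |(5.5, -2)−(8, 8)|²/4 = 106.25/4 = 26.5625.
r = √(26.5625) ≈ 5.154.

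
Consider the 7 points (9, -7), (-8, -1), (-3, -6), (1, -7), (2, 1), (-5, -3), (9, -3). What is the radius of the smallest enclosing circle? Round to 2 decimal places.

The minimum enclosing circle of a finite set is fixed by two of the points (as a diameter) or three (as a circumcircle).
The farthest pair is (9, -7)–(-8, -1) with squared distance 325. The circle on this segment as diameter has centre (0.5, -4) and r² = 325/4 = 81.25.
Check (-3, -6): distance² to centre = 16.25 ≤ 81.25, so it lies inside.
All remaining points lie in this disk, and no smaller disk contains both endpoints, so this is the minimum enclosing circle.
r = √(81.25) ≈ 9.01.

9.01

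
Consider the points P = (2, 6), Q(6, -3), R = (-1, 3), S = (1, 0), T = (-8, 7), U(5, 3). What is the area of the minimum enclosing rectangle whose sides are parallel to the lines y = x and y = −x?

108

In coordinates u = x + y, v = x − y the rectangle is axis-aligned; the map (x,y)→(u,v) scales areas by 2.
u-values: 8, 3, 2, 1, -1, 8; range = 8 − (-1) = 9.
v-values: -4, 9, -4, 1, -15, 2; range = 9 − (-15) = 24.
Area = (9 × 24) / 2 = 108.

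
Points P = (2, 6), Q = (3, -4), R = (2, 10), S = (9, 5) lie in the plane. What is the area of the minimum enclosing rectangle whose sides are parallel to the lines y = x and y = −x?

In coordinates u = x + y, v = x − y the rectangle is axis-aligned; the map (x,y)→(u,v) scales areas by 2.
u-values: 8, -1, 12, 14; range = 14 − (-1) = 15.
v-values: -4, 7, -8, 4; range = 7 − (-8) = 15.
Area = (15 × 15) / 2 = 112.5.

112.5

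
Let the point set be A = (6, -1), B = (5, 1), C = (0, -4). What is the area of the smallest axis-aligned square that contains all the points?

The bounding box has width 6 and height 5.
An axis-aligned square enclosing the set must have side ≥ max(width, height).
So the minimum side is max(6, 5) = 6.
Area = 6² = 36.

36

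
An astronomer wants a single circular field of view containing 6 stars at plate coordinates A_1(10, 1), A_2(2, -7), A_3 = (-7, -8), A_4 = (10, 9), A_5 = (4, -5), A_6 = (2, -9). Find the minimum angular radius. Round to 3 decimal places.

The farthest pair is A_3–A_4 with squared distance 578. The circle on this segment as diameter has centre (1.5, 0.5) and r² = 578/4 = 144.5.
Check A_1: distance² to centre = 72.5 ≤ 144.5, so it lies inside.
All remaining points lie in this disk, and no smaller disk contains both endpoints, so this is the minimum enclosing circle.
r = √(144.5) ≈ 12.021.

12.021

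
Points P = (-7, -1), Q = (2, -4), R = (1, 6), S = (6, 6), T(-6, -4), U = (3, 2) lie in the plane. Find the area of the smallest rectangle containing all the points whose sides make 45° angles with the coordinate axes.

132

In coordinates u = x + y, v = x − y the rectangle is axis-aligned; the map (x,y)→(u,v) scales areas by 2.
u-values: -8, -2, 7, 12, -10, 5; range = 12 − (-10) = 22.
v-values: -6, 6, -5, 0, -2, 1; range = 6 − (-6) = 12.
Area = (22 × 12) / 2 = 132.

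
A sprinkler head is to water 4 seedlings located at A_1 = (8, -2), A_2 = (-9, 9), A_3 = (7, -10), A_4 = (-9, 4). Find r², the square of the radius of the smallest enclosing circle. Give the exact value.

154.25

The minimum enclosing circle of a finite set is fixed by two of the points (as a diameter) or three (as a circumcircle).
The farthest pair is A_2–A_3 with squared distance 617. The circle on this segment as diameter has centre (-1, -0.5) and r² = 617/4 = 154.25.
Check A_1: distance² to centre = 83.25 ≤ 154.25, so it lies inside.
All remaining points lie in this disk, and no smaller disk contains both endpoints, so this is the minimum enclosing circle.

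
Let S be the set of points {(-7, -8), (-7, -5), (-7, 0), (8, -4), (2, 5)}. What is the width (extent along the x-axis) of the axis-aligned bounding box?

max x = 8, min x = -7, so width = 15.

15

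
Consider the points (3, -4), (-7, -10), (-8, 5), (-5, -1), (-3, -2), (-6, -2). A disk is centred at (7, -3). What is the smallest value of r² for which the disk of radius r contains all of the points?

289

The required radius is the distance from (7, -3) to the farthest point.
Squared distances: 17, 245, 289, 148, 101, 170.
Maximum is 289, attained at (-8, 5).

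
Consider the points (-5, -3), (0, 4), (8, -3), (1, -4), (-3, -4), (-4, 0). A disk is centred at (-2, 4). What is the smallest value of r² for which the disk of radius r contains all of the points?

The required radius is the distance from (-2, 4) to the farthest point.
Squared distances: 58, 4, 149, 73, 65, 20.
Maximum is 149, attained at (8, -3).

149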